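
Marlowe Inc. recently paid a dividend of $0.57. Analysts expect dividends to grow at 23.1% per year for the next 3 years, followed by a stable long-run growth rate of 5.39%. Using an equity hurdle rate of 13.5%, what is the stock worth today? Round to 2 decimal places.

Two-stage DDM. Project D₁…D_3 at 0.231, terminal growth 0.0539, discount at r = 0.135.
D_1 = 0.7017
D_2 = 0.8638
D_3 = 1.0633
Terminal value at t=3: TV = D_4/(r−g) = 1.1206/(0.135−0.0539) = 13.8174
P₀ = 0.7017/(1+0.135)^1 + 0.8638/(1+0.135)^2 + 1.0633/(1+0.135)^3 + 13.8174/(1+0.135)^3 = 11.4661

$11.47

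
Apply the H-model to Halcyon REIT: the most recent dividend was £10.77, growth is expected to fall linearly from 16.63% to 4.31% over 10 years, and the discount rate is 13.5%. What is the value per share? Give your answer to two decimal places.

H-model: P₀ = D₀[(1+g_L) + H(g_S−g_L)]/(r−g_L), with H = 10/2 = 5.
P₀ = 10.77 × [(1+0.0431) + 5×(0.1663−0.0431)] / (0.135−0.0431)
   = 10.77 × 1.6591 / 0.0919 = 194.4342

£194.43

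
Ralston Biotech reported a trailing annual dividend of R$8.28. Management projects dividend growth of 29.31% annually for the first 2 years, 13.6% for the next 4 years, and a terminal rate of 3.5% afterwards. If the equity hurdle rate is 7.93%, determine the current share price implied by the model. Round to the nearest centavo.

R$416.72

Three-stage DDM. Project D₁…D_6; terminal Gordon value at t=6 with g = 0.035; discount at r = 0.0793.
D_1 = 10.7069
D_2 = 13.8451
D_3 = 15.7280
D_4 = 17.8670
D_5 = 20.2969
D_6 = 23.0573
TV_6 = 23.8643/(0.0793−0.035) = 538.6969
P₀ = Σ Dₜ/(1+r)ᵗ + TV_6/(1+r)^6 = 416.7209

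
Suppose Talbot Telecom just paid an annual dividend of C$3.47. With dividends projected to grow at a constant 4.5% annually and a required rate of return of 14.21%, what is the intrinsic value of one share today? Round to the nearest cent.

Gordon growth model: P₀ = D₁/(r − g). D₁ = 3.47 × (1 + 0.045) = 3.6261.
P₀ = 3.6261 / (0.1421 − 0.045) = 3.6261 / 0.0971 = 37.3445

C$37.34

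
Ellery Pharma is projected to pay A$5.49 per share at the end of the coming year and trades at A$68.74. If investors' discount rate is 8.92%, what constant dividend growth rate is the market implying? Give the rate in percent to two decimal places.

From P₀ = D₁/(r − g), the implied growth is g = r − D₁/P₀.
g = 0.0892 − 5.49/68.74 = 0.0892 − 0.07987 = 0.00933

0.93%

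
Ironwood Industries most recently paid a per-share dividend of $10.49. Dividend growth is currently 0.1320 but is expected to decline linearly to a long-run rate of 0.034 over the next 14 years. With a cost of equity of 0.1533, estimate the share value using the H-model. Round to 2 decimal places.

H-model: P₀ = D₀[(1+g_L) + H(g_S−g_L)]/(r−g_L), with H = 14/2 = 7.
P₀ = 10.49 × [(1+0.034) + 7×(0.132−0.034)] / (0.1533−0.034)
   = 10.49 × 1.7200 / 0.1193 = 151.2389

$151.24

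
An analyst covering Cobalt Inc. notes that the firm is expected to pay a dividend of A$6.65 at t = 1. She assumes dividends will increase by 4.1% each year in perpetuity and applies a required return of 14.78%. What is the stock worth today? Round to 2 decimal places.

A$62.27

Gordon growth model: P₀ = D₁/(r − g), with D₁ = 6.65 given directly.
P₀ = 6.6500 / (0.1478 − 0.041) = 6.6500 / 0.1068 = 62.2659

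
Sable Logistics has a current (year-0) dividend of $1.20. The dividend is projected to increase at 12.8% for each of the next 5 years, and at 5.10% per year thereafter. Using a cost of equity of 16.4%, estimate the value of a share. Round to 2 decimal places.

$15.00

Two-stage DDM. Project D₁…D_5 at 0.128, terminal growth 0.051, discount at r = 0.164.
D_1 = 1.3536
D_2 = 1.5269
D_3 = 1.7223
D_4 = 1.9428
D_5 = 2.1914
Terminal value at t=5: TV = D_6/(r−g) = 2.3032/(0.164−0.051) = 20.3822
P₀ = 1.3536/(1+0.164)^1 + 1.5269/(1+0.164)^2 + 1.7223/(1+0.164)^3 + 1.9428/(1+0.164)^4 + 2.1914/(1+0.164)^5 + 20.3822/(1+0.164)^5 = 15.0044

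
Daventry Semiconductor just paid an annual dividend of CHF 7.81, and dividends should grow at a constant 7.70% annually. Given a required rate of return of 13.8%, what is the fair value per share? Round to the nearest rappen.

CHF 137.89

Gordon growth model: P₀ = D₁/(r − g). D₁ = 7.81 × (1 + 0.077) = 8.4114.
P₀ = 8.4114 / (0.138 − 0.077) = 8.4114 / 0.061 = 137.8913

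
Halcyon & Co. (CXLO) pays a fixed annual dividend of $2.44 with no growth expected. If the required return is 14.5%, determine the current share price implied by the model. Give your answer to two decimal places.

Zero-growth DDM (perpetuity): P₀ = D/r = 2.44 / 0.145 = 16.8276

$16.83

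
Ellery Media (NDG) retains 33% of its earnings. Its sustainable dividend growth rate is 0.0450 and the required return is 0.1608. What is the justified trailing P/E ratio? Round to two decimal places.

Payout ratio b = 1 − 0.33 = 0.67.
Justified trailing P/E = b(1+g)/(r−g) = 0.67×(1+0.045)/(0.1608−0.045) = 6.0462

6.05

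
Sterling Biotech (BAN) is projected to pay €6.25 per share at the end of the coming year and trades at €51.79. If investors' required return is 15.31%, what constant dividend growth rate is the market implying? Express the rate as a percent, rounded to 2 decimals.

From P₀ = D₁/(r − g), the implied growth is g = r − D₁/P₀.
g = 0.1531 − 6.25/51.79 = 0.1531 − 0.12068 = 0.03242

3.24%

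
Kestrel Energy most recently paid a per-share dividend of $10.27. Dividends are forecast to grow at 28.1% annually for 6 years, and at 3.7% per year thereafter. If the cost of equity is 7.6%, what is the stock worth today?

$896.05

Two-stage DDM. Project D₁…D_6 at 0.281, terminal growth 0.037, discount at r = 0.076.
D_1 = 13.1559
D_2 = 16.8527
D_3 = 21.5883
D_4 = 27.6546
D_5 = 35.4255
D_6 = 45.3801
Terminal value at t=6: TV = D_7/(r−g) = 47.0591/(0.076−0.037) = 1206.6446
P₀ = 13.1559/(1+0.076)^1 + 16.8527/(1+0.076)^2 + 21.5883/(1+0.076)^3 + 27.6546/(1+0.076)^4 + 35.4255/(1+0.076)^5 + 45.3801/(1+0.076)^6 + 1206.6446/(1+0.076)^6 = 896.0549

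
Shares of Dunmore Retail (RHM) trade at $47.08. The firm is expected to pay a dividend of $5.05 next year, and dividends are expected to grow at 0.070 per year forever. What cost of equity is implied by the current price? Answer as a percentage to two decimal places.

17.73%

Rearranging the constant-growth DDM: r = D₁/P₀ + g.
r = 5.0500 / 47.08 + 0.07 = 0.10726 + 0.07 = 0.17726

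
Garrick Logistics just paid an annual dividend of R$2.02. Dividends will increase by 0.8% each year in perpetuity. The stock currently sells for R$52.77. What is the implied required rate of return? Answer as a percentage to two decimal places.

4.66%

Rearranging the constant-growth DDM: r = D₁/P₀ + g.
D₁ = 2.02 × (1 + 0.008) = 2.0362.
r = 2.0362 / 52.77 + 0.008 = 0.03859 + 0.008 = 0.04659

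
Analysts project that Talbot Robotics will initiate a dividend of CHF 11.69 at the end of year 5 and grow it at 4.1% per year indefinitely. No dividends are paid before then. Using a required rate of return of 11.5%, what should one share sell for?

CHF 102.21

Deferred-dividend DDM. At t=4 the remaining stream is a growing perpetuity with first payment D_5 = 11.69.
V_4 = D_5/(r−g) = 11.69/(0.115−0.041) = 157.9730
P₀ = V_4/(1+r)^4 = 157.9730/(1+0.115)^4 = 102.2076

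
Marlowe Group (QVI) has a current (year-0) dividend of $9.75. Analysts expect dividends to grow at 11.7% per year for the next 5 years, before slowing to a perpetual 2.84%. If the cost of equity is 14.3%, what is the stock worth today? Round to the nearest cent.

$123.51

Two-stage DDM. Project D₁…D_5 at 0.117, terminal growth 0.0284, discount at r = 0.143.
D_1 = 10.8908
D_2 = 12.1650
D_3 = 13.5883
D_4 = 15.1781
D_5 = 16.9539
Terminal value at t=5: TV = D_6/(r−g) = 17.4354/(0.143−0.0284) = 152.1416
P₀ = 10.8908/(1+0.143)^1 + 12.1650/(1+0.143)^2 + 13.5883/(1+0.143)^3 + 15.1781/(1+0.143)^4 + 16.9539/(1+0.143)^5 + 152.1416/(1+0.143)^5 = 123.5084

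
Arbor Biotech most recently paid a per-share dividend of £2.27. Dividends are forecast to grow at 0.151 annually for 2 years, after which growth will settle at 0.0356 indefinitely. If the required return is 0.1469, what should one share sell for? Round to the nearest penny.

£25.84

Two-stage DDM. Project D₁…D_2 at 0.151, terminal growth 0.0356, discount at r = 0.1469.
D_1 = 2.6128
D_2 = 3.0073
Terminal value at t=2: TV = D_3/(r−g) = 3.1144/(0.1469−0.0356) = 27.9817
P₀ = 2.6128/(1+0.1469)^1 + 3.0073/(1+0.1469)^2 + 27.9817/(1+0.1469)^2 = 25.8371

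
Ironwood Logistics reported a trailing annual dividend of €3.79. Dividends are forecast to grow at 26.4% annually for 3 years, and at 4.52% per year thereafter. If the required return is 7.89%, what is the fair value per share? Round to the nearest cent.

Two-stage DDM. Project D₁…D_3 at 0.264, terminal growth 0.0452, discount at r = 0.0789.
D_1 = 4.7906
D_2 = 6.0553
D_3 = 7.6539
Terminal value at t=3: TV = D_4/(r−g) = 7.9998/(0.0789−0.0452) = 237.3832
P₀ = 4.7906/(1+0.0789)^1 + 6.0553/(1+0.0789)^2 + 7.6539/(1+0.0789)^3 + 237.3832/(1+0.0789)^3 = 204.7561

€204.76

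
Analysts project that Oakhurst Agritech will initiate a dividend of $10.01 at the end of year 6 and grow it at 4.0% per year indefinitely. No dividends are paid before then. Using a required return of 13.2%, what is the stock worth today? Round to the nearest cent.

$58.53

Deferred-dividend DDM. At t=5 the remaining stream is a growing perpetuity with first payment D_6 = 10.01.
V_5 = D_6/(r−g) = 10.01/(0.132−0.04) = 108.8043
P₀ = V_5/(1+r)^5 = 108.8043/(1+0.132)^5 = 58.5348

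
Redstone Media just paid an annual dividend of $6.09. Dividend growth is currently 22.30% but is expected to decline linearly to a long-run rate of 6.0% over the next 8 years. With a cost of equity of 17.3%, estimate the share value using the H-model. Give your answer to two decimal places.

$92.27

H-model: P₀ = D₀[(1+g_L) + H(g_S−g_L)]/(r−g_L), with H = 8/2 = 4.
P₀ = 6.09 × [(1+0.06) + 4×(0.223−0.06)] / (0.173−0.06)
   = 6.09 × 1.7120 / 0.113 = 92.2662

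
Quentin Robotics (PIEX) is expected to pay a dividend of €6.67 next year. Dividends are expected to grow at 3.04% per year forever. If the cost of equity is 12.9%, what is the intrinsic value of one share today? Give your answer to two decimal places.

Gordon growth model: P₀ = D₁/(r − g), with D₁ = 6.67 given directly.
P₀ = 6.6700 / (0.129 − 0.0304) = 6.6700 / 0.0986 = 67.6471

€67.65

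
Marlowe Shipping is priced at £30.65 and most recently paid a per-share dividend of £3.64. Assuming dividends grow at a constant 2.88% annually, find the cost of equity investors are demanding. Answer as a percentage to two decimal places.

15.10%

Rearranging the constant-growth DDM: r = D₁/P₀ + g.
D₁ = 3.64 × (1 + 0.0288) = 3.7448.
r = 3.7448 / 30.65 + 0.0288 = 0.12218 + 0.0288 = 0.15098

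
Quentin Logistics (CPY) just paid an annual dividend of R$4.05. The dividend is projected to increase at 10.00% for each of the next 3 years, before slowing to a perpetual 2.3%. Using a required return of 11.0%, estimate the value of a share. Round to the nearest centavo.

Two-stage DDM. Project D₁…D_3 at 0.1, terminal growth 0.023, discount at r = 0.11.
D_1 = 4.4550
D_2 = 4.9005
D_3 = 5.3906
Terminal value at t=3: TV = D_4/(r−g) = 5.5145/(0.11−0.023) = 63.3854
P₀ = 4.4550/(1+0.11)^1 + 4.9005/(1+0.11)^2 + 5.3906/(1+0.11)^3 + 63.3854/(1+0.11)^3 = 58.2793

R$58.28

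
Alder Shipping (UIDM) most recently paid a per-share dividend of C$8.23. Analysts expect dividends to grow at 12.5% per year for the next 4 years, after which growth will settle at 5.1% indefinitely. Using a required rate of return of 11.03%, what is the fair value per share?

Two-stage DDM. Project D₁…D_4 at 0.125, terminal growth 0.051, discount at r = 0.1103.
D_1 = 9.2588
D_2 = 10.4161
D_3 = 11.7181
D_4 = 13.1829
Terminal value at t=4: TV = D_5/(r−g) = 13.8552/(0.1103−0.051) = 233.6458
P₀ = 9.2588/(1+0.1103)^1 + 10.4161/(1+0.1103)^2 + 11.7181/(1+0.1103)^3 + 13.1829/(1+0.1103)^4 + 233.6458/(1+0.1103)^4 = 187.7676

C$187.77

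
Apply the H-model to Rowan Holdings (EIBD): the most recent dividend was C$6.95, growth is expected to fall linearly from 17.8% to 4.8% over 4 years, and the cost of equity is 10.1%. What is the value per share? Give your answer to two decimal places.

H-model: P₀ = D₀[(1+g_L) + H(g_S−g_L)]/(r−g_L), with H = 4/2 = 2.
P₀ = 6.95 × [(1+0.048) + 2×(0.178−0.048)] / (0.101−0.048)
   = 6.95 × 1.3080 / 0.053 = 171.5208

C$171.52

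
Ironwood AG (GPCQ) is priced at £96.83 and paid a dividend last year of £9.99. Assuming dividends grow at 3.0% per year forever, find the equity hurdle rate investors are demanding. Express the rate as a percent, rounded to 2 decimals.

13.63%

Rearranging the constant-growth DDM: r = D₁/P₀ + g.
D₁ = 9.99 × (1 + 0.03) = 10.2897.
r = 10.2897 / 96.83 + 0.03 = 0.10627 + 0.03 = 0.13627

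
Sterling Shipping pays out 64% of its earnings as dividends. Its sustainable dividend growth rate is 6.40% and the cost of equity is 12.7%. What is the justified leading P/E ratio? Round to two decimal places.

10.16

Justified leading P/E = b/(r−g) = 0.64/(0.127−0.064) = 10.1587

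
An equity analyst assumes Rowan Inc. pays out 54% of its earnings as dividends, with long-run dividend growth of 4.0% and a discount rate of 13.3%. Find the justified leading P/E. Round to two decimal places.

Justified leading P/E = b/(r−g) = 0.54/(0.133−0.04) = 5.8065

5.81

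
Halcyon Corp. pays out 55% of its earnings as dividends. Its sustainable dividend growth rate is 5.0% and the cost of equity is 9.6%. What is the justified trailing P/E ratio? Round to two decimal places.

Justified trailing P/E = b(1+g)/(r−g) = 0.55×(1+0.05)/(0.096−0.05) = 12.5543

12.55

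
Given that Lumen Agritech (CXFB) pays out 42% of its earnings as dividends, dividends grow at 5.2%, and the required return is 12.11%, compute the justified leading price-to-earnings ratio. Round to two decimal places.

Justified leading P/E = b/(r−g) = 0.42/(0.1211−0.052) = 6.0781

6.08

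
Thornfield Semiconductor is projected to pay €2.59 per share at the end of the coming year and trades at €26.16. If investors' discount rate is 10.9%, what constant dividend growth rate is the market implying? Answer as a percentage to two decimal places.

1.00%

From P₀ = D₁/(r − g), the implied growth is g = r − D₁/P₀.
g = 0.109 − 2.59/26.16 = 0.109 − 0.09901 = 0.00999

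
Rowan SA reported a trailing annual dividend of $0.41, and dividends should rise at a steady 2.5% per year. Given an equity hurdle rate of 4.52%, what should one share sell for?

Gordon growth model: P₀ = D₁/(r − g). D₁ = 0.41 × (1 + 0.025) = 0.4202.
P₀ = 0.4202 / (0.0452 − 0.025) = 0.4202 / 0.0202 = 20.8045

$20.80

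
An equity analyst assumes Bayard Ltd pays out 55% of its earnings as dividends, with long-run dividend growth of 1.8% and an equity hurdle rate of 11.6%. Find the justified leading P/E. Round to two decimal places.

Justified leading P/E = b/(r−g) = 0.55/(0.116−0.018) = 5.6122

5.61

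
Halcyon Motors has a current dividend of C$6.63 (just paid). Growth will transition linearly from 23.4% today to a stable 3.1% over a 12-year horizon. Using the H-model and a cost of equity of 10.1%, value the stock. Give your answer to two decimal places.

C$213.01

H-model: P₀ = D₀[(1+g_L) + H(g_S−g_L)]/(r−g_L), with H = 12/2 = 6.
P₀ = 6.63 × [(1+0.031) + 6×(0.234−0.031)] / (0.101−0.031)
   = 6.63 × 2.2490 / 0.07 = 213.0124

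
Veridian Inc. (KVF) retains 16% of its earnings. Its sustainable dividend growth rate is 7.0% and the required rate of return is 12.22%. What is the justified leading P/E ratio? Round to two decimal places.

Payout ratio b = 1 − 0.16 = 0.84.
Justified leading P/E = b/(r−g) = 0.84/(0.1222−0.07) = 16.0920

16.09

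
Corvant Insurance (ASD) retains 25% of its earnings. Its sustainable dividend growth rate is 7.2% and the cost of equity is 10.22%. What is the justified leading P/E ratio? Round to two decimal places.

Payout ratio b = 1 − 0.25 = 0.75.
Justified leading P/E = b/(r−g) = 0.75/(0.1022−0.072) = 24.8344

24.83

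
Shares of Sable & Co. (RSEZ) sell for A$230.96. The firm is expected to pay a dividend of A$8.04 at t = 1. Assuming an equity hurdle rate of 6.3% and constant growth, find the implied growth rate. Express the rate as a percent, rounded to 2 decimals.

2.82%

From P₀ = D₁/(r − g), the implied growth is g = r − D₁/P₀.
g = 0.063 − 8.04/230.96 = 0.063 − 0.03481 = 0.02819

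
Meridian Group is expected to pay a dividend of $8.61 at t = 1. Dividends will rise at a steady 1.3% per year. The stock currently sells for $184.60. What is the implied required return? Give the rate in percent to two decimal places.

5.96%

Rearranging the constant-growth DDM: r = D₁/P₀ + g.
r = 8.6100 / 184.60 + 0.013 = 0.04664 + 0.013 = 0.05964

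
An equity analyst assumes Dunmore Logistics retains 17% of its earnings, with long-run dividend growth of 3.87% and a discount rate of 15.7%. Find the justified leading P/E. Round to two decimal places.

Payout ratio b = 1 − 0.17 = 0.83.
Justified leading P/E = b/(r−g) = 0.83/(0.157−0.0387) = 7.0161

7.02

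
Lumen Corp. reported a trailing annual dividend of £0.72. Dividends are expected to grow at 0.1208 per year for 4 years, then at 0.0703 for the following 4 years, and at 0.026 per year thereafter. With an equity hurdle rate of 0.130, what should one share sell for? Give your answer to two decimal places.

£10.79

Three-stage DDM. Project D₁…D_8; terminal Gordon value at t=8 with g = 0.026; discount at r = 0.13.
D_1 = 0.8070
D_2 = 0.9045
D_3 = 1.0137
D_4 = 1.1362
D_5 = 1.2160
D_6 = 1.3015
D_7 = 1.3930
D_8 = 1.4910
TV_8 = 1.5297/(0.13−0.026) = 14.7089
P₀ = Σ Dₜ/(1+r)ᵗ + TV_8/(1+r)^8 = 10.7929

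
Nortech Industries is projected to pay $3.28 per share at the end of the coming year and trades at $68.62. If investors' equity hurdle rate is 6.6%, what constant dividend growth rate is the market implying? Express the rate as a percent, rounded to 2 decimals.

1.82%

From P₀ = D₁/(r − g), the implied growth is g = r − D₁/P₀.
g = 0.066 − 3.28/68.62 = 0.066 − 0.04780 = 0.01820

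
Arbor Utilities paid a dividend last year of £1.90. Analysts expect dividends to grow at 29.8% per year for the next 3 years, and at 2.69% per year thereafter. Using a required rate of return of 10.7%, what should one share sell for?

£47.17

Two-stage DDM. Project D₁…D_3 at 0.298, terminal growth 0.0269, discount at r = 0.107.
D_1 = 2.4662
D_2 = 3.2011
D_3 = 4.1551
Terminal value at t=3: TV = D_4/(r−g) = 4.2668/(0.107−0.0269) = 53.2688
P₀ = 2.4662/(1+0.107)^1 + 3.2011/(1+0.107)^2 + 4.1551/(1+0.107)^3 + 53.2688/(1+0.107)^3 = 47.1702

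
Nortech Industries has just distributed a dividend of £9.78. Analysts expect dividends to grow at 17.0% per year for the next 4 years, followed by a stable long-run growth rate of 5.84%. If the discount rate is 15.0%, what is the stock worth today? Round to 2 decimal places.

£161.92

Two-stage DDM. Project D₁…D_4 at 0.17, terminal growth 0.0584, discount at r = 0.15.
D_1 = 11.4426
D_2 = 13.3878
D_3 = 15.6638
D_4 = 18.3266
Terminal value at t=4: TV = D_5/(r−g) = 19.3969/(0.15−0.0584) = 211.7565
P₀ = 11.4426/(1+0.15)^1 + 13.3878/(1+0.15)^2 + 15.6638/(1+0.15)^3 + 18.3266/(1+0.15)^4 + 211.7565/(1+0.15)^4 = 161.9231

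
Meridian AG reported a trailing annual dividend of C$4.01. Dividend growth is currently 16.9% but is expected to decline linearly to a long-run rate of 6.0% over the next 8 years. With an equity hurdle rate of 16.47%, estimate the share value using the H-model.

C$57.30

H-model: P₀ = D₀[(1+g_L) + H(g_S−g_L)]/(r−g_L), with H = 8/2 = 4.
P₀ = 4.01 × [(1+0.06) + 4×(0.169−0.06)] / (0.1647−0.06)
   = 4.01 × 1.4960 / 0.1047 = 57.2967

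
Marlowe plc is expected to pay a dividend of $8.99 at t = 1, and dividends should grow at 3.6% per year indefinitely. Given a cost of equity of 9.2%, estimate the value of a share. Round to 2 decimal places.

$160.54

Gordon growth model: P₀ = D₁/(r − g), with D₁ = 8.99 given directly.
P₀ = 8.9900 / (0.092 − 0.036) = 8.9900 / 0.056 = 160.5357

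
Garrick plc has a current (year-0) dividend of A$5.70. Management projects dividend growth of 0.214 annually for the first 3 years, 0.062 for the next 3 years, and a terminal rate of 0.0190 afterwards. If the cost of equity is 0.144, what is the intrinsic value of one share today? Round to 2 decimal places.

A$81.35

Three-stage DDM. Project D₁…D_6; terminal Gordon value at t=6 with g = 0.019; discount at r = 0.144.
D_1 = 6.9198
D_2 = 8.4006
D_3 = 10.1984
D_4 = 10.8307
D_5 = 11.5022
D_6 = 12.2153
TV_6 = 12.4474/(0.144−0.019) = 99.5792
P₀ = Σ Dₜ/(1+r)ᵗ + TV_6/(1+r)^6 = 81.3458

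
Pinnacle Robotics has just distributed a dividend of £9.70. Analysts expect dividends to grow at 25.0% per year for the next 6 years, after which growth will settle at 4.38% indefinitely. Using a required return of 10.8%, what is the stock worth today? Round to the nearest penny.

Two-stage DDM. Project D₁…D_6 at 0.25, terminal growth 0.0438, discount at r = 0.108.
D_1 = 12.1250
D_2 = 15.1562
D_3 = 18.9453
D_4 = 23.6816
D_5 = 29.6021
D_6 = 37.0026
Terminal value at t=6: TV = D_7/(r−g) = 38.6233/(0.108−0.0438) = 601.6087
P₀ = 12.1250/(1+0.108)^1 + 15.1562/(1+0.108)^2 + 18.9453/(1+0.108)^3 + 23.6816/(1+0.108)^4 + 29.6021/(1+0.108)^5 + 37.0026/(1+0.108)^6 + 601.6087/(1+0.108)^6 = 415.7979

£415.80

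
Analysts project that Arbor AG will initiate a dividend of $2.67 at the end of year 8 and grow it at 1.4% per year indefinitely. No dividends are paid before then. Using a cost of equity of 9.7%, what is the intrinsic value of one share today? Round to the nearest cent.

$16.83

Deferred-dividend DDM. At t=7 the remaining stream is a growing perpetuity with first payment D_8 = 2.67.
V_7 = D_8/(r−g) = 2.67/(0.097−0.014) = 32.1687
P₀ = V_7/(1+r)^7 = 32.1687/(1+0.097)^7 = 16.8262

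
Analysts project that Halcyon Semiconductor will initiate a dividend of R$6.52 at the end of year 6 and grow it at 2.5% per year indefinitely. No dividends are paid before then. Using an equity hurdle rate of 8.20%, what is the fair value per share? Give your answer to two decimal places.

Deferred-dividend DDM. At t=5 the remaining stream is a growing perpetuity with first payment D_6 = 6.52.
V_5 = D_6/(r−g) = 6.52/(0.082−0.025) = 114.3860
P₀ = V_5/(1+r)^5 = 114.3860/(1+0.082)^5 = 77.1323

R$77.13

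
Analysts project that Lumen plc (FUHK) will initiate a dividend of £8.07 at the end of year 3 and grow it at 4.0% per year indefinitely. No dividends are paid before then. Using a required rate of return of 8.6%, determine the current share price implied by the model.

£148.75

Deferred-dividend DDM. At t=2 the remaining stream is a growing perpetuity with first payment D_3 = 8.07.
V_2 = D_3/(r−g) = 8.07/(0.086−0.04) = 175.4348
P₀ = V_2/(1+r)^2 = 175.4348/(1+0.086)^2 = 148.7497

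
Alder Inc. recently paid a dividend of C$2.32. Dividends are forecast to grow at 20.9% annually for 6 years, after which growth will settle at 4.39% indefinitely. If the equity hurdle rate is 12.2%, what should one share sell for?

Two-stage DDM. Project D₁…D_6 at 0.209, terminal growth 0.0439, discount at r = 0.122.
D_1 = 2.8049
D_2 = 3.3911
D_3 = 4.0998
D_4 = 4.9567
D_5 = 5.9927
D_6 = 7.2451
Terminal value at t=6: TV = D_7/(r−g) = 7.5632/(0.122−0.0439) = 96.8397
P₀ = 2.8049/(1+0.122)^1 + 3.3911/(1+0.122)^2 + 4.0998/(1+0.122)^3 + 4.9567/(1+0.122)^4 + 5.9927/(1+0.122)^5 + 7.2451/(1+0.122)^6 + 96.8397/(1+0.122)^6 = 66.7653

C$66.77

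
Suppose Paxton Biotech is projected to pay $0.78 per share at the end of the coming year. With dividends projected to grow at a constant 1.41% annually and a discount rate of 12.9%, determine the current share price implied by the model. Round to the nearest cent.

Gordon growth model: P₀ = D₁/(r − g), with D₁ = 0.78 given directly.
P₀ = 0.7800 / (0.129 − 0.0141) = 0.7800 / 0.1149 = 6.7885

$6.79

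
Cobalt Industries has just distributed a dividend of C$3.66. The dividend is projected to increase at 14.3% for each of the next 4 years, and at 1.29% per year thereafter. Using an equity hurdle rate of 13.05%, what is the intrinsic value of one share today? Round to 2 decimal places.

C$47.99

Two-stage DDM. Project D₁…D_4 at 0.143, terminal growth 0.0129, discount at r = 0.1305.
D_1 = 4.1834
D_2 = 4.7816
D_3 = 5.4654
D_4 = 6.2469
Terminal value at t=4: TV = D_5/(r−g) = 6.3275/(0.1305−0.0129) = 53.8053
P₀ = 4.1834/(1+0.1305)^1 + 4.7816/(1+0.1305)^2 + 5.4654/(1+0.1305)^3 + 6.2469/(1+0.1305)^4 + 53.8053/(1+0.1305)^4 = 47.9907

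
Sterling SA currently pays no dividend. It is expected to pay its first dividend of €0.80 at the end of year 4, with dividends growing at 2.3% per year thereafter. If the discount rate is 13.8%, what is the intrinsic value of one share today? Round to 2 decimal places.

Deferred-dividend DDM. At t=3 the remaining stream is a growing perpetuity with first payment D_4 = 0.80.
V_3 = D_4/(r−g) = 0.80/(0.138−0.023) = 6.9565
P₀ = V_3/(1+r)^3 = 6.9565/(1+0.138)^3 = 4.7203

€4.72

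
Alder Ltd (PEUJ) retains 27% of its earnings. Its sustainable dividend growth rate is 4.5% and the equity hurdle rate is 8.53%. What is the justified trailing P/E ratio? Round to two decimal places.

Payout ratio b = 1 − 0.27 = 0.73.
Justified trailing P/E = b(1+g)/(r−g) = 0.73×(1+0.045)/(0.0853−0.045) = 18.9293

18.93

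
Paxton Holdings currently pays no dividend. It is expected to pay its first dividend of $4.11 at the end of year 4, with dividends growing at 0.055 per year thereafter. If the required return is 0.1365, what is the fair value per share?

Deferred-dividend DDM. At t=3 the remaining stream is a growing perpetuity with first payment D_4 = 4.11.
V_3 = D_4/(r−g) = 4.11/(0.1365−0.055) = 50.4294
P₀ = V_3/(1+r)^3 = 50.4294/(1+0.1365)^3 = 34.3539

$34.35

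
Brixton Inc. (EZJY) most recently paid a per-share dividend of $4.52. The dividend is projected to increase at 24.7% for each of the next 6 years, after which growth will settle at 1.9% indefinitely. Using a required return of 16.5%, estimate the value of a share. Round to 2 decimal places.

Two-stage DDM. Project D₁…D_6 at 0.247, terminal growth 0.019, discount at r = 0.165.
D_1 = 5.6364
D_2 = 7.0286
D_3 = 8.7647
D_4 = 10.9296
D_5 = 13.6292
D_6 = 16.9956
Terminal value at t=6: TV = D_7/(r−g) = 17.3185/(0.165−0.019) = 118.6202
P₀ = 5.6364/(1+0.165)^1 + 7.0286/(1+0.165)^2 + 8.7647/(1+0.165)^3 + 10.9296/(1+0.165)^4 + 13.6292/(1+0.165)^5 + 16.9956/(1+0.165)^6 + 118.6202/(1+0.165)^6 = 82.0887

$82.09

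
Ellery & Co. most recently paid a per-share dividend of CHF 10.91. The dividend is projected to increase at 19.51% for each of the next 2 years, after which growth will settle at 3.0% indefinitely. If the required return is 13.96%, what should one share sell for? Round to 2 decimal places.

Two-stage DDM. Project D₁…D_2 at 0.1951, terminal growth 0.03, discount at r = 0.1396.
D_1 = 13.0385
D_2 = 15.5824
Terminal value at t=2: TV = D_3/(r−g) = 16.0498/(0.1396−0.03) = 146.4401
P₀ = 13.0385/(1+0.1396)^1 + 15.5824/(1+0.1396)^2 + 146.4401/(1+0.1396)^2 = 136.1999

CHF 136.20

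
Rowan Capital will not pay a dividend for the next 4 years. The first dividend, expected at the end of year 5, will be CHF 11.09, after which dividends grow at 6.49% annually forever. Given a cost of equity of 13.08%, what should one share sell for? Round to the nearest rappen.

CHF 102.92

Deferred-dividend DDM. At t=4 the remaining stream is a growing perpetuity with first payment D_5 = 11.09.
V_4 = D_5/(r−g) = 11.09/(0.1308−0.0649) = 168.2853
P₀ = V_4/(1+r)^4 = 168.2853/(1+0.1308)^4 = 102.9207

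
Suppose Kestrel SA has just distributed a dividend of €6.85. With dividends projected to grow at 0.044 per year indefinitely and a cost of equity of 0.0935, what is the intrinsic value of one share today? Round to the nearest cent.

€144.47

Gordon growth model: P₀ = D₁/(r − g). D₁ = 6.85 × (1 + 0.044) = 7.1514.
P₀ = 7.1514 / (0.0935 − 0.044) = 7.1514 / 0.0495 = 144.4727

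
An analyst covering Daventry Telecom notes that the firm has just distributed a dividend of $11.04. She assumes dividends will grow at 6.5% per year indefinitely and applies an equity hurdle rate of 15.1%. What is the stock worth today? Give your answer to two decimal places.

Gordon growth model: P₀ = D₁/(r − g). D₁ = 11.04 × (1 + 0.065) = 11.7576.
P₀ = 11.7576 / (0.151 − 0.065) = 11.7576 / 0.086 = 136.7163

$136.72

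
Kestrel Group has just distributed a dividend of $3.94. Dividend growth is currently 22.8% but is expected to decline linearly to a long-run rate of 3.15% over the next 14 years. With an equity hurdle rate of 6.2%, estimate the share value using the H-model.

H-model: P₀ = D₀[(1+g_L) + H(g_S−g_L)]/(r−g_L), with H = 14/2 = 7.
P₀ = 3.94 × [(1+0.0315) + 7×(0.228−0.0315)] / (0.062−0.0315)
   = 3.94 × 2.4070 / 0.0305 = 310.9370

$310.94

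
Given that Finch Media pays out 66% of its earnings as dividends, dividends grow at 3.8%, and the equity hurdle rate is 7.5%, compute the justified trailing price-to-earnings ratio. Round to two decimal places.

18.52

Justified trailing P/E = b(1+g)/(r−g) = 0.66×(1+0.038)/(0.075−0.038) = 18.5157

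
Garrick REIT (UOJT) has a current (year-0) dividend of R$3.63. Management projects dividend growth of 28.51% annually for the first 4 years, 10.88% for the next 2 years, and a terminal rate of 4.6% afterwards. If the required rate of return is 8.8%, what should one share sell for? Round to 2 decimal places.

R$219.69

Three-stage DDM. Project D₁…D_6; terminal Gordon value at t=6 with g = 0.046; discount at r = 0.088.
D_1 = 4.6649
D_2 = 5.9949
D_3 = 7.7040
D_4 = 9.9004
D_5 = 10.9776
D_6 = 12.1720
TV_6 = 12.7319/(0.088−0.046) = 303.1399
P₀ = Σ Dₜ/(1+r)ᵗ + TV_6/(1+r)^6 = 219.6930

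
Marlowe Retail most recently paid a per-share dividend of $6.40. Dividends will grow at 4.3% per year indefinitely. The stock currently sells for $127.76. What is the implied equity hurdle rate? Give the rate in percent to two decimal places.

Rearranging the constant-growth DDM: r = D₁/P₀ + g.
D₁ = 6.40 × (1 + 0.043) = 6.6752.
r = 6.6752 / 127.76 + 0.043 = 0.05225 + 0.043 = 0.09525

9.52%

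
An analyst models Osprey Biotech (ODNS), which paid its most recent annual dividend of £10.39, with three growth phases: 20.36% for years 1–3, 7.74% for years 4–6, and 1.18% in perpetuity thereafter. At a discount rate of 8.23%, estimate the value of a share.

Three-stage DDM. Project D₁…D_6; terminal Gordon value at t=6 with g = 0.0118; discount at r = 0.0823.
D_1 = 12.5054
D_2 = 15.0515
D_3 = 18.1160
D_4 = 19.5182
D_5 = 21.0289
D_6 = 22.6565
TV_6 = 22.9239/(0.0823−0.0118) = 325.1611
P₀ = Σ Dₜ/(1+r)ᵗ + TV_6/(1+r)^6 = 283.4830

£283.48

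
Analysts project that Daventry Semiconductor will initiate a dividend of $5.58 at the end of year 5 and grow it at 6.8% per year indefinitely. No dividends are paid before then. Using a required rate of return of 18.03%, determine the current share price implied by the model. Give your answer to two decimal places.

$25.60

Deferred-dividend DDM. At t=4 the remaining stream is a growing perpetuity with first payment D_5 = 5.58.
V_4 = D_5/(r−g) = 5.58/(0.1803−0.068) = 49.6883
P₀ = V_4/(1+r)^4 = 49.6883/(1+0.1803)^4 = 25.6026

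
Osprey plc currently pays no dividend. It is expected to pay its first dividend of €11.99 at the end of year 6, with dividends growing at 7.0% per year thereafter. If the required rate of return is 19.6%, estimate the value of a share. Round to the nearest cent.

Deferred-dividend DDM. At t=5 the remaining stream is a growing perpetuity with first payment D_6 = 11.99.
V_5 = D_6/(r−g) = 11.99/(0.196−0.07) = 95.1587
P₀ = V_5/(1+r)^5 = 95.1587/(1+0.196)^5 = 38.8860

€38.89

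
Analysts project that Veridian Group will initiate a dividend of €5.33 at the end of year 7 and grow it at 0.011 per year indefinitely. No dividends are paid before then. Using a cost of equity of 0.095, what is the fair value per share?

Deferred-dividend DDM. At t=6 the remaining stream is a growing perpetuity with first payment D_7 = 5.33.
V_6 = D_7/(r−g) = 5.33/(0.095−0.011) = 63.4524
P₀ = V_6/(1+r)^6 = 63.4524/(1+0.095)^6 = 36.8098

€36.81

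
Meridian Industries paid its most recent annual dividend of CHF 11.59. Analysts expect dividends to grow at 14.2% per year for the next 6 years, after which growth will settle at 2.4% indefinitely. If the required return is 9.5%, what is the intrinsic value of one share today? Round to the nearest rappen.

CHF 295.87

Two-stage DDM. Project D₁…D_6 at 0.142, terminal growth 0.024, discount at r = 0.095.
D_1 = 13.2358
D_2 = 15.1153
D_3 = 17.2616
D_4 = 19.7128
D_5 = 22.5120
D_6 = 25.7087
Terminal value at t=6: TV = D_7/(r−g) = 26.3257/(0.095−0.024) = 370.7846
P₀ = 13.2358/(1+0.095)^1 + 15.1153/(1+0.095)^2 + 17.2616/(1+0.095)^3 + 19.7128/(1+0.095)^4 + 22.5120/(1+0.095)^5 + 25.7087/(1+0.095)^6 + 370.7846/(1+0.095)^6 = 295.8654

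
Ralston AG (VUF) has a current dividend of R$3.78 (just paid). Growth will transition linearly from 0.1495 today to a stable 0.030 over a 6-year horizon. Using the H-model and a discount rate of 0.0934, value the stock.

H-model: P₀ = D₀[(1+g_L) + H(g_S−g_L)]/(r−g_L), with H = 6/2 = 3.
P₀ = 3.78 × [(1+0.03) + 3×(0.1495−0.03)] / (0.0934−0.03)
   = 3.78 × 1.3885 / 0.0634 = 82.7844

R$82.78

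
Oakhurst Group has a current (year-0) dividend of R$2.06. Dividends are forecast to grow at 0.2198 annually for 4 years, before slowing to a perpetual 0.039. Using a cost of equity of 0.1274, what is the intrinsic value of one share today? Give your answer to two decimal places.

R$43.25

Two-stage DDM. Project D₁…D_4 at 0.2198, terminal growth 0.039, discount at r = 0.1274.
D_1 = 2.5128
D_2 = 3.0651
D_3 = 3.7388
D_4 = 4.5606
Terminal value at t=4: TV = D_5/(r−g) = 4.7385/(0.1274−0.039) = 53.6025
P₀ = 2.5128/(1+0.1274)^1 + 3.0651/(1+0.1274)^2 + 3.7388/(1+0.1274)^3 + 4.5606/(1+0.1274)^4 + 53.6025/(1+0.1274)^4 = 43.2522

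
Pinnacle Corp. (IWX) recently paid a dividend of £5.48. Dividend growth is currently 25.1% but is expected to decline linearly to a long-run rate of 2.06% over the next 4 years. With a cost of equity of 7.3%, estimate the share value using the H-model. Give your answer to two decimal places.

£154.93

H-model: P₀ = D₀[(1+g_L) + H(g_S−g_L)]/(r−g_L), with H = 4/2 = 2.
P₀ = 5.48 × [(1+0.0206) + 2×(0.251−0.0206)] / (0.073−0.0206)
   = 5.48 × 1.4814 / 0.0524 = 154.9250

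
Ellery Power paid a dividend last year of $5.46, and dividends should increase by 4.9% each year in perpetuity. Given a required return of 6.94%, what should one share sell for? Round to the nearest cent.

$280.76

Gordon growth model: P₀ = D₁/(r − g). D₁ = 5.46 × (1 + 0.049) = 5.7275.
P₀ = 5.7275 / (0.0694 − 0.049) = 5.7275 / 0.0204 = 280.7618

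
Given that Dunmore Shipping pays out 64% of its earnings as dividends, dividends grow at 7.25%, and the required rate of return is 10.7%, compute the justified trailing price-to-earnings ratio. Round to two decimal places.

Justified trailing P/E = b(1+g)/(r−g) = 0.64×(1+0.0725)/(0.107−0.0725) = 19.8957

19.90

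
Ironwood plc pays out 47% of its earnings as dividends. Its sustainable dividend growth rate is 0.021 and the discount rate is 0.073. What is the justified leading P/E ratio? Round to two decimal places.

Justified leading P/E = b/(r−g) = 0.47/(0.073−0.021) = 9.0385

9.04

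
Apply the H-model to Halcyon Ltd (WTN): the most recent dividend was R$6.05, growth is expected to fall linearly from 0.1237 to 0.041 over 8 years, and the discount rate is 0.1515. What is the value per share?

H-model: P₀ = D₀[(1+g_L) + H(g_S−g_L)]/(r−g_L), with H = 8/2 = 4.
P₀ = 6.05 × [(1+0.041) + 4×(0.1237−0.041)] / (0.1515−0.041)
   = 6.05 × 1.3718 / 0.1105 = 75.1076

R$75.11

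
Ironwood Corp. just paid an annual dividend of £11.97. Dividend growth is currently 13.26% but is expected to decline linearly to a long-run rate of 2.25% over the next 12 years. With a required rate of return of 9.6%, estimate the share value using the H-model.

£274.10

H-model: P₀ = D₀[(1+g_L) + H(g_S−g_L)]/(r−g_L), with H = 12/2 = 6.
P₀ = 11.97 × [(1+0.0225) + 6×(0.1326−0.0225)] / (0.096−0.0225)
   = 11.97 × 1.6831 / 0.0735 = 274.1049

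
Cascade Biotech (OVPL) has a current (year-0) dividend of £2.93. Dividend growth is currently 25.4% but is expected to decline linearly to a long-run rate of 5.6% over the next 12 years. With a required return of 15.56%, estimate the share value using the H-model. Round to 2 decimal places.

£66.01

H-model: P₀ = D₀[(1+g_L) + H(g_S−g_L)]/(r−g_L), with H = 12/2 = 6.
P₀ = 2.93 × [(1+0.056) + 6×(0.254−0.056)] / (0.1556−0.056)
   = 2.93 × 2.2440 / 0.0996 = 66.0133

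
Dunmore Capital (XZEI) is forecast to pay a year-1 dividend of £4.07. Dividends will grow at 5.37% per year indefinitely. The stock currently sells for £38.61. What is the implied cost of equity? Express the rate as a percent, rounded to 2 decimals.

15.91%

Rearranging the constant-growth DDM: r = D₁/P₀ + g.
r = 4.0700 / 38.61 + 0.0537 = 0.10541 + 0.0537 = 0.15911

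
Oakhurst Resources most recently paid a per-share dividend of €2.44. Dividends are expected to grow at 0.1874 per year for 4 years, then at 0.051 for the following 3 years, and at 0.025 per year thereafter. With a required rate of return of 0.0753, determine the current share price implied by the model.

€92.01

Three-stage DDM. Project D₁…D_7; terminal Gordon value at t=7 with g = 0.025; discount at r = 0.0753.
D_1 = 2.8973
D_2 = 3.4402
D_3 = 4.0849
D_4 = 4.8504
D_5 = 5.0978
D_6 = 5.3578
D_7 = 5.6310
TV_7 = 5.7718/(0.0753−0.025) = 114.7472
P₀ = Σ Dₜ/(1+r)ᵗ + TV_7/(1+r)^7 = 92.0117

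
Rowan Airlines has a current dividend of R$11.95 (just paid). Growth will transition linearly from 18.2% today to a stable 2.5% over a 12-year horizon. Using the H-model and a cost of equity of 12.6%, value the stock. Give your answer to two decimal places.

R$232.73

H-model: P₀ = D₀[(1+g_L) + H(g_S−g_L)]/(r−g_L), with H = 12/2 = 6.
P₀ = 11.95 × [(1+0.025) + 6×(0.182−0.025)] / (0.126−0.025)
   = 11.95 × 1.9670 / 0.101 = 232.7292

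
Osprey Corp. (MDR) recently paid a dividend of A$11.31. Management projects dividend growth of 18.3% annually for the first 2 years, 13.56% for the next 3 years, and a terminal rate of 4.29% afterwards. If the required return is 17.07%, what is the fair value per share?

A$141.61

Three-stage DDM. Project D₁…D_5; terminal Gordon value at t=5 with g = 0.0429; discount at r = 0.1707.
D_1 = 13.3797
D_2 = 15.8282
D_3 = 17.9745
D_4 = 20.4119
D_5 = 23.1797
TV_5 = 24.1741/(0.1707−0.0429) = 189.1560
P₀ = Σ Dₜ/(1+r)ᵗ + TV_5/(1+r)^5 = 141.6066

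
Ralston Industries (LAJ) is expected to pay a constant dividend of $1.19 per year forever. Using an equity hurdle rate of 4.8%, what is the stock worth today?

$24.79

Zero-growth DDM (perpetuity): P₀ = D/r = 1.19 / 0.048 = 24.7917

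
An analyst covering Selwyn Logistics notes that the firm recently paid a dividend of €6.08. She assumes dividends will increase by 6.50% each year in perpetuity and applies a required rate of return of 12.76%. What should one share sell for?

Gordon growth model: P₀ = D₁/(r − g). D₁ = 6.08 × (1 + 0.065) = 6.4752.
P₀ = 6.4752 / (0.1276 − 0.065) = 6.4752 / 0.0626 = 103.4377

€103.44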